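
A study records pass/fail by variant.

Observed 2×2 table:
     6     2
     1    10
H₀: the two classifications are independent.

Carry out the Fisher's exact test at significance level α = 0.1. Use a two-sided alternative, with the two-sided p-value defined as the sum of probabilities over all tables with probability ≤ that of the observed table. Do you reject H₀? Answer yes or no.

Margins: r₁=8, r₂=11, c₁=7, c₂=12, n=19
p_obs = C(8,6)·C(11,1)/C(19,7); sum pmf over tables with pmf ≤ p_obs
p-value (two-sided) = 0.00627
At α=0.1: p < α → reject H₀

reject H₀: yes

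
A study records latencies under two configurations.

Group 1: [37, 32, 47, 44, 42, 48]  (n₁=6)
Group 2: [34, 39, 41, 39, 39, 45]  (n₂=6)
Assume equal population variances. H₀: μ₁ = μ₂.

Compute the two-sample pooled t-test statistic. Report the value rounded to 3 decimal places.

test statistic = 0.746

x̄₁=41.667, s₁=6.154, n₁=6
x̄₂=39.500, s₂=3.564, n₂=6
s_p² = [5·6.154² + 5·3.564²]/10 = 25.2833
SE = √(s_p²·(1/6+1/6)) = 2.9031
t = (41.667−39.500)/2.9031 = 0.7463
df = 10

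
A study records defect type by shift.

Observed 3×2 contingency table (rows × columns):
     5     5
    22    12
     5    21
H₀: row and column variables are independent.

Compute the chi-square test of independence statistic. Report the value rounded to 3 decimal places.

test statistic = 12.364

Row totals [10, 34, 26], col totals [32, 38], n=70
χ² = (5−4.57)²/4.57 + (5−5.43)²/5.43 + (22−15.54)²/15.54 + (12−18.46)²/18.46 + (5−11.89)²/11.89 + (21−14.11)²/14.11 = 12.3639
df = 2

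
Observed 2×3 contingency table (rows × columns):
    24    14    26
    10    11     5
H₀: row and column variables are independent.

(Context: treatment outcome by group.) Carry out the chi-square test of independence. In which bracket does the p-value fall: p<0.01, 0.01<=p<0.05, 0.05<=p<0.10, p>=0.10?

p-value bracket: 0.05<=p<0.10

Row totals [64, 26], col totals [34, 25, 31], n=90
χ² = (24−24.18)²/24.18 + (14−17.78)²/17.78 + (26−22.04)²/22.04 + (10−9.82)²/9.82 + (11−7.22)²/7.22 + (5−8.96)²/8.96 = 5.2403
df = 2
p-value (upper-tail) = 0.07279
→ bracket: 0.05<=p<0.10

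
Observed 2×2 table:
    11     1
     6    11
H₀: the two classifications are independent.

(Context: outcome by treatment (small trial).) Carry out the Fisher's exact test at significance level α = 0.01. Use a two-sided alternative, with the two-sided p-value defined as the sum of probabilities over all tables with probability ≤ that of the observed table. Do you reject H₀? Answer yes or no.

reject H₀: yes

Margins: r₁=12, r₂=17, c₁=17, c₂=12, n=29
p_obs = C(12,11)·C(17,6)/C(29,17); sum pmf over tables with pmf ≤ p_obs
p-value (two-sided) = 0.00316
At α=0.01: p < α → reject H₀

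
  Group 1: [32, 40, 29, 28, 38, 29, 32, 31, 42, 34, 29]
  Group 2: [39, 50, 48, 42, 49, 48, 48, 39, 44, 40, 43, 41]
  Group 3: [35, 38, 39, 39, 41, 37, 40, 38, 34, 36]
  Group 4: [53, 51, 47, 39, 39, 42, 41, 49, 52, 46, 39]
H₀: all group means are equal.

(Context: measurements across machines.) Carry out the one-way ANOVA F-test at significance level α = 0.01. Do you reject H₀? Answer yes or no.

reject H₀: yes

Group means [33.09, 44.25, 37.70, 45.27], grand mean 40.227
SSB = Σnᵢ(x̄ᵢ−x̄)² = 1098.286; SSW = ΣΣ(x−x̄ᵢ)² = 769.441
MSB = 1098.286/3 = 366.0955; MSW = 769.441/40 = 19.2360
F = MSB/MSW = 19.0318
df = (3, 40)
p-value (upper-tail) = 0.00000
At α=0.01: p < α → reject H₀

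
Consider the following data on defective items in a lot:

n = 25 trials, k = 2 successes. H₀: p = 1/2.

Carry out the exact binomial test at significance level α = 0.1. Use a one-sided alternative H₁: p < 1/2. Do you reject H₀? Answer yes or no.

Exact binomial: n=25, k=2, p₀=1/2=0.5000
P(X≤2) from Σ C(n,i)·p₀^i·(1−p₀)^(n−i)
p-value (one-sided, H₁ less) = 0.00001
At α=0.1: p < α → reject H₀

reject H₀: yes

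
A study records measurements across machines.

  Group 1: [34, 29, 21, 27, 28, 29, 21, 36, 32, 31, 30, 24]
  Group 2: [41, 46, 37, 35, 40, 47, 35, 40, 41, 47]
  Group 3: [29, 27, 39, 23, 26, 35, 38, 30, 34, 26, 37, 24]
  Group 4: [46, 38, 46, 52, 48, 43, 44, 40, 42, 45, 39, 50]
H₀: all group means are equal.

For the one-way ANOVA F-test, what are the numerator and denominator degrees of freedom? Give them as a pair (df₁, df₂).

degrees of freedom = [3, 42]

k = 4 groups, N = 46 total
df = (k−1, N−k) = (4−1, 46−4) = (3, 42)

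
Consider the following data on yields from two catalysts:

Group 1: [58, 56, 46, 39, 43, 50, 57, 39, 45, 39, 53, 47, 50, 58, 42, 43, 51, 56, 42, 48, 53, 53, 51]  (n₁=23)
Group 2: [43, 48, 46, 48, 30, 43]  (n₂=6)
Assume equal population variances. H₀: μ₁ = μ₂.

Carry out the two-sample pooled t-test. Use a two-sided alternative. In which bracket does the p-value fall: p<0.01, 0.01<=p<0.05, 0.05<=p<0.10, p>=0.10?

p-value bracket: 0.05<=p<0.10

x̄₁=48.652, s₁=6.322, n₁=23
x̄₂=43.000, s₂=6.753, n₂=6
s_p² = [22·6.322² + 5·6.753²]/27 = 41.0081
SE = √(s_p²·(1/23+1/6)) = 2.9356
t = (48.652−43.000)/2.9356 = 1.9254
df = 27
p-value (two-sided) = 0.06477
→ bracket: 0.05<=p<0.10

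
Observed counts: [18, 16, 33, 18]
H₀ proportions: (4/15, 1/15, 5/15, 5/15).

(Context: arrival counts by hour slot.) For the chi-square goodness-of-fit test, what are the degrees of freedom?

degrees of freedom = 3

df = k − 1 = 4 − 1 = 3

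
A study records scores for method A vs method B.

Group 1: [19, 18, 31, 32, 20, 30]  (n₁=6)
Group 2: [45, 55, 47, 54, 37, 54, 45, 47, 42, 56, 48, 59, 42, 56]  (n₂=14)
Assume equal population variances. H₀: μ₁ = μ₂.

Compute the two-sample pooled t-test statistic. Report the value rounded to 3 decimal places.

test statistic = -7.461

x̄₁=25.000, s₁=6.633, n₁=6
x̄₂=49.071, s₂=6.604, n₂=14
s_p² = [5·6.633² + 13·6.604²]/18 = 43.7183
SE = √(s_p²·(1/6+1/14)) = 3.2263
t = (25.000−49.071)/3.2263 = -7.4610
df = 18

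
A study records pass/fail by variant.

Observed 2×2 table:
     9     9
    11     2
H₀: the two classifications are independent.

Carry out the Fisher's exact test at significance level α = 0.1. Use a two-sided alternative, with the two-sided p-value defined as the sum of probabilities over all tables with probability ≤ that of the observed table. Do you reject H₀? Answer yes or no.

reject H₀: yes

Margins: r₁=18, r₂=13, c₁=20, c₂=11, n=31
p_obs = C(18,9)·C(13,11)/C(31,20); sum pmf over tables with pmf ≤ p_obs
p-value (two-sided) = 0.06564
At α=0.1: p < α → reject H₀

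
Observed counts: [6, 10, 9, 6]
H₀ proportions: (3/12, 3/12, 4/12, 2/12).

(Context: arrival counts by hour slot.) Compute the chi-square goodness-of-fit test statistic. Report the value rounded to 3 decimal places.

n = 31; E_i = n·p_i = [7.75, 7.75, 10.33, 5.17]
χ² = (6−7.75)²/7.75 + (10−7.75)²/7.75 + (9−10.33)²/10.33 + (6−5.17)²/5.17 = 1.3548
df = 3

test statistic = 1.355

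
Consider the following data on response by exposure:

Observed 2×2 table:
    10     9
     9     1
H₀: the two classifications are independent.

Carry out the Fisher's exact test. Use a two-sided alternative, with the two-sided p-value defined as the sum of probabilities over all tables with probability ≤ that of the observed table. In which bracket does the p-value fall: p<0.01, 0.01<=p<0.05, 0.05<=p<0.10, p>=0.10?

Margins: r₁=19, r₂=10, c₁=19, c₂=10, n=29
p_obs = C(19,10)·C(10,9)/C(29,19); sum pmf over tables with pmf ≤ p_obs
p-value (two-sided) = 0.09757
→ bracket: 0.05<=p<0.10

p-value bracket: 0.05<=p<0.10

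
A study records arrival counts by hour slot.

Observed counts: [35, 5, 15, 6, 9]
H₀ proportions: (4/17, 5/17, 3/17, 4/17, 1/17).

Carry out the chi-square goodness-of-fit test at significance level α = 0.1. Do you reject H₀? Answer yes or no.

reject H₀: yes

n = 70; E_i = n·p_i = [16.47, 20.59, 12.35, 16.47, 4.12]
χ² = (35−16.47)²/16.47 + (5−20.59)²/20.59 + (15−12.35)²/12.35 + (6−16.47)²/16.47 + (9−4.12)²/4.12 = 45.6607
df = 4
p-value (upper-tail) = 0.00000
At α=0.1: p < α → reject H₀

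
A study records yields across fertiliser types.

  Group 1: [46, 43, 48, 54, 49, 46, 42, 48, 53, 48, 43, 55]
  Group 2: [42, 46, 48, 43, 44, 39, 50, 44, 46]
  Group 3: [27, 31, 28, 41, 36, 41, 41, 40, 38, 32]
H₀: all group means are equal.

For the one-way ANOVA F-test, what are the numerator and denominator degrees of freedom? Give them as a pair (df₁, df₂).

k = 3 groups, N = 31 total
df = (k−1, N−k) = (3−1, 31−3) = (2, 28)

degrees of freedom = [2, 28]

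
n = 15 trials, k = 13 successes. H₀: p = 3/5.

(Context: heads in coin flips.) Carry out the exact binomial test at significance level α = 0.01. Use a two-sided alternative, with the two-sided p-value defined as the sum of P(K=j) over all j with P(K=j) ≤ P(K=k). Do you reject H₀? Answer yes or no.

reject H₀: no

Exact binomial: n=15, k=13, p₀=3/5=0.6000
P(X=j) = C(n,j)·p₀^j·(1−p₀)^(n−j); p = Σ P(X=j) over j with P(X=j) ≤ P(X=13)
p-value (two-sided) = 0.03646
At α=0.01: p ≥ α → fail to reject H₀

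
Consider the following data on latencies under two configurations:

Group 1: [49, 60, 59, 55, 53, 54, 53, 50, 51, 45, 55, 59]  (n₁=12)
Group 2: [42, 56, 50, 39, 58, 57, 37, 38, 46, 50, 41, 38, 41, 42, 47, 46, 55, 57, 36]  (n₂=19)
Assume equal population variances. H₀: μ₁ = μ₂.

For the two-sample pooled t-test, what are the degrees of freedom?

degrees of freedom = 29

df = n₁ + n₂ − 2 = 12 + 19 − 2 = 29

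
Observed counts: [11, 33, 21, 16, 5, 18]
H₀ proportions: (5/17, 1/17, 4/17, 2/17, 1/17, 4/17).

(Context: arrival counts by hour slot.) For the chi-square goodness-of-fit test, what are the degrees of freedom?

degrees of freedom = 5

df = k − 1 = 6 − 1 = 5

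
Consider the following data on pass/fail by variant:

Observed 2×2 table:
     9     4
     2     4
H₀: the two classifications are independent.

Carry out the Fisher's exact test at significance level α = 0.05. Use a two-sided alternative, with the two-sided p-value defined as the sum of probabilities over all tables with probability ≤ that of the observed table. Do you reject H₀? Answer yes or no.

reject H₀: no

Margins: r₁=13, r₂=6, c₁=11, c₂=8, n=19
p_obs = C(13,9)·C(6,2)/C(19,11); sum pmf over tables with pmf ≤ p_obs
p-value (two-sided) = 0.31889
At α=0.05: p ≥ α → fail to reject H₀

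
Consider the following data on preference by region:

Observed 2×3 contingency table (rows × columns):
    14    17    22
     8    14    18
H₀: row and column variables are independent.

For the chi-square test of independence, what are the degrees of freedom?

degrees of freedom = 2

df = (r−1)(c−1) = (2−1)·(3−1) = 2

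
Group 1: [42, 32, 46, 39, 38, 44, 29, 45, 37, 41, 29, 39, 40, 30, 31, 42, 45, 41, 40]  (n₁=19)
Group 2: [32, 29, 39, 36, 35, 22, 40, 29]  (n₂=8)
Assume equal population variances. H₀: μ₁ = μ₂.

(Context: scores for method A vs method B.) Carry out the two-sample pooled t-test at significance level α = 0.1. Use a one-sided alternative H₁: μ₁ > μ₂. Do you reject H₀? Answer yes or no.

x̄₁=38.421, s₁=5.611, n₁=19
x̄₂=32.750, s₂=5.994, n₂=8
s_p² = [18·5.611² + 7·5.994²]/25 = 32.7253
SE = √(s_p²·(1/19+1/8)) = 2.4110
t = (38.421−32.750)/2.4110 = 2.3521
df = 25
p-value (one-sided, H₁ greater) = 0.01342
At α=0.1: p < α → reject H₀

reject H₀: yes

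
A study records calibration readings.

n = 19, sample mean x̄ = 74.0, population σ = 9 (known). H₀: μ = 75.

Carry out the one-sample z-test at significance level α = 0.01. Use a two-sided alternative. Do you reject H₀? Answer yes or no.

SE = σ/√n = 9/√19 = 2.0647
z = (x̄−μ₀)/SE = (74.0−75)/2.0647 = -0.4843
p-value (two-sided) = 0.62816
At α=0.01: p ≥ α → fail to reject H₀

reject H₀: no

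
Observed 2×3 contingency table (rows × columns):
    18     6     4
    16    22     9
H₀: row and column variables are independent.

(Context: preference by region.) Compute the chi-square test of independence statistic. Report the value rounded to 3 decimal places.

test statistic = 6.807

Row totals [28, 47], col totals [34, 28, 13], n=75
χ² = (18−12.69)²/12.69 + (6−10.45)²/10.45 + (4−4.85)²/4.85 + (16−21.31)²/21.31 + (22−17.55)²/17.55 + (9−8.15)²/8.15 = 6.8071
df = 2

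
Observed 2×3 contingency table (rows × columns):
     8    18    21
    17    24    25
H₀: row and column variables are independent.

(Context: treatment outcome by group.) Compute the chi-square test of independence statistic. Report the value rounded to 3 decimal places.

test statistic = 1.287

Row totals [47, 66], col totals [25, 42, 46], n=113
χ² = (8−10.40)²/10.40 + (18−17.47)²/17.47 + (21−19.13)²/19.13 + (17−14.60)²/14.60 + (24−24.53)²/24.53 + (25−26.87)²/26.87 = 1.2867
df = 2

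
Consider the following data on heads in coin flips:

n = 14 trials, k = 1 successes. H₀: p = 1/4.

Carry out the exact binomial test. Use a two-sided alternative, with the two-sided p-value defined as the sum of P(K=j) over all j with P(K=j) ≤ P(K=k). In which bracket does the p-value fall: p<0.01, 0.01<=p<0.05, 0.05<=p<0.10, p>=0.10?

p-value bracket: p>=0.10

Exact binomial: n=14, k=1, p₀=1/4=0.2500
P(X=j) = C(n,j)·p₀^j·(1−p₀)^(n−j); p = Σ P(X=j) over j with P(X=j) ≤ P(X=1)
p-value (two-sided) = 0.21264
→ bracket: p>=0.10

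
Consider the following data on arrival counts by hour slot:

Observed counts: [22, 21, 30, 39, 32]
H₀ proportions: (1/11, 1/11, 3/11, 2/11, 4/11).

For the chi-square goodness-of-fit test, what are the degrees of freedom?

degrees of freedom = 4

df = k − 1 = 5 − 1 = 4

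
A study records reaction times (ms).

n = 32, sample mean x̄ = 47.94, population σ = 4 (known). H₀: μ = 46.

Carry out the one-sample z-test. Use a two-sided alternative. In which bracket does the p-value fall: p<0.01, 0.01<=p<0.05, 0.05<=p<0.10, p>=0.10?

p-value bracket: p<0.01

SE = σ/√n = 4/√32 = 0.7071
z = (x̄−μ₀)/SE = (47.94−46)/0.7071 = 2.7436
p-value (two-sided) = 0.00608
→ bracket: p<0.01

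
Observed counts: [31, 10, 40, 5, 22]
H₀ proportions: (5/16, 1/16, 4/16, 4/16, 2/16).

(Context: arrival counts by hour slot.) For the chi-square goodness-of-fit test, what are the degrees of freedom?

df = k − 1 = 5 − 1 = 4

degrees of freedom = 4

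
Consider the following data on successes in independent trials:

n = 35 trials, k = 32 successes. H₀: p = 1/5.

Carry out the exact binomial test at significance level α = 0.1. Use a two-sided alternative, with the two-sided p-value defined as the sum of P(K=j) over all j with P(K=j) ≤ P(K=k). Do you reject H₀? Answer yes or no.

reject H₀: yes

Exact binomial: n=35, k=32, p₀=1/5=0.2000
P(X=j) = C(n,j)·p₀^j·(1−p₀)^(n−j); p = Σ P(X=j) over j with P(X=j) ≤ P(X=32)
p-value (two-sided) = 0.00000
At α=0.1: p < α → reject H₀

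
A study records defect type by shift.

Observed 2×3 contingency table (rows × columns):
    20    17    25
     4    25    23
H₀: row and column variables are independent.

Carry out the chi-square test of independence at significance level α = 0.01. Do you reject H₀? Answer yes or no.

reject H₀: yes

Row totals [62, 52], col totals [24, 42, 48], n=114
χ² = (20−13.05)²/13.05 + (17−22.84)²/22.84 + (25−26.11)²/26.11 + (4−10.95)²/10.95 + (25−19.16)²/19.16 + (23−21.89)²/21.89 = 11.4850
df = 2
p-value (upper-tail) = 0.00321
At α=0.01: p < α → reject H₀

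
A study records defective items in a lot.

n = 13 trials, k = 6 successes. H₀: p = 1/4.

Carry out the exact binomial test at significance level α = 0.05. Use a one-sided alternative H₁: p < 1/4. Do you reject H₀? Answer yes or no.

Exact binomial: n=13, k=6, p₀=1/4=0.2500
P(X≤6) from Σ C(n,i)·p₀^i·(1−p₀)^(n−i)
p-value (one-sided, H₁ less) = 0.97571
At α=0.05: p ≥ α → fail to reject H₀

reject H₀: no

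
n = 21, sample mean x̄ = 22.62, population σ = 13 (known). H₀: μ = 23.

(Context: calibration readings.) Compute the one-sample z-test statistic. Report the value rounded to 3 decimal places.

SE = σ/√n = 13/√21 = 2.8368
z = (x̄−μ₀)/SE = (22.62−23)/2.8368 = -0.1340

test statistic = -0.134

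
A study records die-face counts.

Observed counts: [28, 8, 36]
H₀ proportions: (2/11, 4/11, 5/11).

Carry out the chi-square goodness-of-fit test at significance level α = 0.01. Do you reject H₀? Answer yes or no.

n = 72; E_i = n·p_i = [13.09, 26.18, 32.73]
χ² = (28−13.09)²/13.09 + (8−26.18)²/26.18 + (36−32.73)²/32.73 = 29.9333
df = 2
p-value (upper-tail) = 0.00000
At α=0.01: p < α → reject H₀

reject H₀: yes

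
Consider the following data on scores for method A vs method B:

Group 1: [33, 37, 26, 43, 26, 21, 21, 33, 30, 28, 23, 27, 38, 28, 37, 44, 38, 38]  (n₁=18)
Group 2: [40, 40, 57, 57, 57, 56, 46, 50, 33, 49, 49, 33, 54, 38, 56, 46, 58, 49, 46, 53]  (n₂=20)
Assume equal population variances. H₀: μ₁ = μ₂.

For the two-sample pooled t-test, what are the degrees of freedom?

df = n₁ + n₂ − 2 = 18 + 20 − 2 = 36

degrees of freedom = 36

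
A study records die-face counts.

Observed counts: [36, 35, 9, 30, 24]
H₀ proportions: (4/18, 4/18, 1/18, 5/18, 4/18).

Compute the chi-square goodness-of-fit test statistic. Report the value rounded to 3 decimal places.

n = 134; E_i = n·p_i = [29.78, 29.78, 7.44, 37.22, 29.78]
χ² = (36−29.78)²/29.78 + (35−29.78)²/29.78 + (9−7.44)²/7.44 + (30−37.22)²/37.22 + (24−29.78)²/29.78 = 5.0634
df = 4

test statistic = 5.063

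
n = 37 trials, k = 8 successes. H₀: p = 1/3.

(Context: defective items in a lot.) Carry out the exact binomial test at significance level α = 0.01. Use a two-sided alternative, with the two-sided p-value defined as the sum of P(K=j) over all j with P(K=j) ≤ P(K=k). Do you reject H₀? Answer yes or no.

reject H₀: no

Exact binomial: n=37, k=8, p₀=1/3=0.3333
P(X=j) = C(n,j)·p₀^j·(1−p₀)^(n−j); p = Σ P(X=j) over j with P(X=j) ≤ P(X=8)
p-value (two-sided) = 0.16284
At α=0.01: p ≥ α → fail to reject H₀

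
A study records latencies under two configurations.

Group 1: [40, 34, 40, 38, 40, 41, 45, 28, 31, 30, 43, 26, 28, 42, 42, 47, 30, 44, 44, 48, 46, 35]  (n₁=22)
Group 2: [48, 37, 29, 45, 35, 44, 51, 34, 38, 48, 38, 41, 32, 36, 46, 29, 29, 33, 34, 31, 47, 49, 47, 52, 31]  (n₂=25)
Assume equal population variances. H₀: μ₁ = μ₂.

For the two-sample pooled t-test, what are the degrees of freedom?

df = n₁ + n₂ − 2 = 22 + 25 − 2 = 45

degrees of freedom = 45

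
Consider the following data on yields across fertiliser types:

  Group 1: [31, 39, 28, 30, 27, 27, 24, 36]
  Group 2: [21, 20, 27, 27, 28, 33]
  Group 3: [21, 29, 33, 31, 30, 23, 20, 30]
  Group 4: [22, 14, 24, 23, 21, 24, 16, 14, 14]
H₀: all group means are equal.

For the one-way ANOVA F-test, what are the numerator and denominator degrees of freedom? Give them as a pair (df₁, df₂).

degrees of freedom = [3, 27]

k = 4 groups, N = 31 total
df = (k−1, N−k) = (4−1, 31−4) = (3, 27)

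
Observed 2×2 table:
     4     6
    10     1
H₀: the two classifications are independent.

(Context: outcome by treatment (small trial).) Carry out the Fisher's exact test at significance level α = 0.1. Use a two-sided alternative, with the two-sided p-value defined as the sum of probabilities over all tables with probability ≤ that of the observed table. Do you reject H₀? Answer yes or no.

reject H₀: yes

Margins: r₁=10, r₂=11, c₁=14, c₂=7, n=21
p_obs = C(10,4)·C(11,10)/C(21,14); sum pmf over tables with pmf ≤ p_obs
p-value (two-sided) = 0.02374
At α=0.1: p < α → reject H₀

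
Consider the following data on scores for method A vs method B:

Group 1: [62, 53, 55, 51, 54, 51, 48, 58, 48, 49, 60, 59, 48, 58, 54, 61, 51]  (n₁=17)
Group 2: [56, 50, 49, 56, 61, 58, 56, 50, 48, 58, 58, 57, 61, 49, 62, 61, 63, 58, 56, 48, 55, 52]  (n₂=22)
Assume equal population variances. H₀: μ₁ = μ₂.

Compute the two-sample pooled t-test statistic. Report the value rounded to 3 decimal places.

x̄₁=54.118, s₁=4.794, n₁=17
x̄₂=55.545, s₂=4.818, n₂=22
s_p² = [16·4.794² + 21·4.818²]/37 = 23.1140
SE = √(s_p²·(1/17+1/22)) = 1.5525
t = (54.118−55.545)/1.5525 = -0.9197
df = 37

test statistic = -0.920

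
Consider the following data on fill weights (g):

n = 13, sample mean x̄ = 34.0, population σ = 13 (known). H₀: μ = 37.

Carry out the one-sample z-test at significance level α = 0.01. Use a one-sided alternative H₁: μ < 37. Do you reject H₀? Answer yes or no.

SE = σ/√n = 13/√13 = 3.6056
z = (x̄−μ₀)/SE = (34.0−37)/3.6056 = -0.8321
p-value (one-sided, H₁ less) = 0.20269
At α=0.01: p ≥ α → fail to reject H₀

reject H₀: no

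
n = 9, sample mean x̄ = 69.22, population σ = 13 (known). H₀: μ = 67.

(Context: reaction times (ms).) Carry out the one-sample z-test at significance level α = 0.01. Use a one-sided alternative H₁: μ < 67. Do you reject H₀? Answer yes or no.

reject H₀: no

SE = σ/√n = 13/√9 = 4.3333
z = (x̄−μ₀)/SE = (69.22−67)/4.3333 = 0.5123
p-value (one-sided, H₁ less) = 0.69578
At α=0.01: p ≥ α → fail to reject H₀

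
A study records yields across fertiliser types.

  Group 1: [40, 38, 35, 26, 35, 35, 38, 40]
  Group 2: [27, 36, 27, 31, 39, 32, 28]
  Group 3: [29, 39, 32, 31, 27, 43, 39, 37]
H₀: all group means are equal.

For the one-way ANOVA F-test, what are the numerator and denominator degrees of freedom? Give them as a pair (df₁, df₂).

degrees of freedom = [2, 20]

k = 3 groups, N = 23 total
df = (k−1, N−k) = (3−1, 23−3) = (2, 20)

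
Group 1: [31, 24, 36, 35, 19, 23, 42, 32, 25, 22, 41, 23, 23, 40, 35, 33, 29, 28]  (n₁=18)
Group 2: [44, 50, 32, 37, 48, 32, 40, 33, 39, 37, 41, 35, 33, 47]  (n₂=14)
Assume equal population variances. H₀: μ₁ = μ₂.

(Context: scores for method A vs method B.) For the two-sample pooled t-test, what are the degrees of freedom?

df = n₁ + n₂ − 2 = 18 + 14 − 2 = 30

degrees of freedom = 30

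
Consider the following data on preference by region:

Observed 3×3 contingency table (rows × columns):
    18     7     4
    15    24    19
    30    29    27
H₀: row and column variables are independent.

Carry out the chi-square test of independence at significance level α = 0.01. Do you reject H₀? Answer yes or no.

Row totals [29, 58, 86], col totals [63, 60, 50], n=173
χ² = (18−10.56)²/10.56 + (7−10.06)²/10.06 + (4−8.38)²/8.38 + (15−21.12)²/21.12 + (24−20.12)²/20.12 + (19−16.76)²/16.76 + (30−31.32)²/31.32 + (29−29.83)²/29.83 + (27−24.86)²/24.86 = 11.5467
df = 4
p-value (upper-tail) = 0.02106
At α=0.01: p ≥ α → fail to reject H₀

reject H₀: no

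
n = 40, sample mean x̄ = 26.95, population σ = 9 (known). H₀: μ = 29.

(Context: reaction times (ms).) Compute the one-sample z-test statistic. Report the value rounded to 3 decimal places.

test statistic = -1.441

SE = σ/√n = 9/√40 = 1.4230
z = (x̄−μ₀)/SE = (26.95−29)/1.4230 = -1.4406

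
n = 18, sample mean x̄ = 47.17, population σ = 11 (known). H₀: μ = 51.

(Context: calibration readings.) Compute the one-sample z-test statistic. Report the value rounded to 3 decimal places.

test statistic = -1.477

SE = σ/√n = 11/√18 = 2.5927
z = (x̄−μ₀)/SE = (47.17−51)/2.5927 = -1.4772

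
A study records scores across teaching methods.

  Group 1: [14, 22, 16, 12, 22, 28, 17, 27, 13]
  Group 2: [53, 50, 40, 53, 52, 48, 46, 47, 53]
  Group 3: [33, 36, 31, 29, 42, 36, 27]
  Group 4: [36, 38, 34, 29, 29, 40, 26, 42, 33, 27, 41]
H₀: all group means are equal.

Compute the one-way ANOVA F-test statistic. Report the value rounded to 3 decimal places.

test statistic = 47.050

Group means [19.00, 49.11, 33.43, 34.09], grand mean 33.944
SSB = Σnᵢ(x̄ᵢ−x̄)² = 4082.377; SSW = ΣΣ(x−x̄ᵢ)² = 925.512
MSB = 4082.377/3 = 1360.7922; MSW = 925.512/32 = 28.9223
F = MSB/MSW = 47.0500
df = (3, 32)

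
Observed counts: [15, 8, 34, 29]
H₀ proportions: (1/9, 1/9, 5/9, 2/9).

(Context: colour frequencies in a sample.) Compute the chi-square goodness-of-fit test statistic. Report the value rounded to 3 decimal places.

test statistic = 12.445

n = 86; E_i = n·p_i = [9.56, 9.56, 47.78, 19.11]
χ² = (15−9.56)²/9.56 + (8−9.56)²/9.56 + (34−47.78)²/47.78 + (29−19.11)²/19.11 = 12.4453
df = 3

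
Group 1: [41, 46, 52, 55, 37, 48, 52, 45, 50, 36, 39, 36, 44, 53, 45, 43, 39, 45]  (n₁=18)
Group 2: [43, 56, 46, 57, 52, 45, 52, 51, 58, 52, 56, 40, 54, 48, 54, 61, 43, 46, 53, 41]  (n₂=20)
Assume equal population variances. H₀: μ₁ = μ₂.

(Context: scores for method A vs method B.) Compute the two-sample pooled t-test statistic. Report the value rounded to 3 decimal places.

test statistic = -2.867

x̄₁=44.778, s₁=6.015, n₁=18
x̄₂=50.400, s₂=6.056, n₂=20
s_p² = [17·6.015² + 19·6.056²]/36 = 36.4420
SE = √(s_p²·(1/18+1/20)) = 1.9613
t = (44.778−50.400)/1.9613 = -2.8666
df = 36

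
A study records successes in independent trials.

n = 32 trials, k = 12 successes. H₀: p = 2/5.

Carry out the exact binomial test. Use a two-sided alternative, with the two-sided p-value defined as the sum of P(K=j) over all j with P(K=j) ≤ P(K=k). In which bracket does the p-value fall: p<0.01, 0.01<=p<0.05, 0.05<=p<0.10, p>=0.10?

Exact binomial: n=32, k=12, p₀=2/5=0.4000
P(X=j) = C(n,j)·p₀^j·(1−p₀)^(n−j); p = Σ P(X=j) over j with P(X=j) ≤ P(X=12)
p-value (two-sided) = 0.85795
→ bracket: p>=0.10

p-value bracket: p>=0.10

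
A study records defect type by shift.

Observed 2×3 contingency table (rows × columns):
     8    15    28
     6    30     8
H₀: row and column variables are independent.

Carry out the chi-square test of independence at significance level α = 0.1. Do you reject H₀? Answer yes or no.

Row totals [51, 44], col totals [14, 45, 36], n=95
χ² = (8−7.52)²/7.52 + (15−24.16)²/24.16 + (28−19.33)²/19.33 + (6−6.48)²/6.48 + (30−20.84)²/20.84 + (8−16.67)²/16.67 = 15.9677
df = 2
p-value (upper-tail) = 0.00034
At α=0.1: p < α → reject H₀

reject H₀: yes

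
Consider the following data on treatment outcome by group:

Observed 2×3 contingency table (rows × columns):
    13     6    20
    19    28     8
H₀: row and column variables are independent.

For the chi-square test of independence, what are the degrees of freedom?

df = (r−1)(c−1) = (2−1)·(3−1) = 2

degrees of freedom = 2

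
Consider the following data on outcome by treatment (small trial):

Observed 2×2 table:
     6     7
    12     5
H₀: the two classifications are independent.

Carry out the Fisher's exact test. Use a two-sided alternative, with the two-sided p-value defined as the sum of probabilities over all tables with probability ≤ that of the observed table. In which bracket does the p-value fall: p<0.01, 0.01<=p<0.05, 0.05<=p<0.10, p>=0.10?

Margins: r₁=13, r₂=17, c₁=18, c₂=12, n=30
p_obs = C(13,6)·C(17,12)/C(30,18); sum pmf over tables with pmf ≤ p_obs
p-value (two-sided) = 0.26412
→ bracket: p>=0.10

p-value bracket: p>=0.10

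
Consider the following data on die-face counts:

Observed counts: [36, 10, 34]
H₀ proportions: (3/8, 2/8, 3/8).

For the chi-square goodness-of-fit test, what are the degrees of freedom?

degrees of freedom = 2

df = k − 1 = 3 − 1 = 2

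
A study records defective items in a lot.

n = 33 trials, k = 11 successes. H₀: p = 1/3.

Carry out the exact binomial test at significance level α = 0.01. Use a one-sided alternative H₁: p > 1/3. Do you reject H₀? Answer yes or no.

Exact binomial: n=33, k=11, p₀=1/3=0.3333
P(X≥11) from Σ C(n,i)·p₀^i·(1−p₀)^(n−i)
p-value (one-sided, H₁ greater) = 0.56512
At α=0.01: p ≥ α → fail to reject H₀

reject H₀: no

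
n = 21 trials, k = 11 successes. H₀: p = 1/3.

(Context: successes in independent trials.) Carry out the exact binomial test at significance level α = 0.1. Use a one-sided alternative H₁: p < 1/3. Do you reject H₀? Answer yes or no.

Exact binomial: n=21, k=11, p₀=1/3=0.3333
P(X≤11) from Σ C(n,i)·p₀^i·(1−p₀)^(n−i)
p-value (one-sided, H₁ less) = 0.97881
At α=0.1: p ≥ α → fail to reject H₀

reject H₀: no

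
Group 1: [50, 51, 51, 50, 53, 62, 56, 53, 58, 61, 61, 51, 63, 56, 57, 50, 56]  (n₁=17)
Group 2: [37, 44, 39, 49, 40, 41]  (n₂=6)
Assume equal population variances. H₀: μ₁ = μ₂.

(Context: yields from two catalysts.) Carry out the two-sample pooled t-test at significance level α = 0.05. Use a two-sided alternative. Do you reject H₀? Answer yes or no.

x̄₁=55.235, s₁=4.549, n₁=17
x̄₂=41.667, s₂=4.274, n₂=6
s_p² = [16·4.549² + 5·4.274²]/21 = 20.1139
SE = √(s_p²·(1/17+1/6)) = 2.1297
t = (55.235−41.667)/2.1297 = 6.3712
df = 21
p-value (two-sided) = 0.00000
At α=0.05: p < α → reject H₀

reject H₀: yes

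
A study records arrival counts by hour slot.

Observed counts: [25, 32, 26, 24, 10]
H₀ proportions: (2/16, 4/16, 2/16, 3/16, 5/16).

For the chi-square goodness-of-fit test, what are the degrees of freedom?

degrees of freedom = 4

df = k − 1 = 5 − 1 = 4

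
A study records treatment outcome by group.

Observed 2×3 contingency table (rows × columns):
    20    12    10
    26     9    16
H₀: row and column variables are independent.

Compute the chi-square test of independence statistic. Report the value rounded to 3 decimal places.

Row totals [42, 51], col totals [46, 21, 26], n=93
χ² = (20−20.77)²/20.77 + (12−9.48)²/9.48 + (10−11.74)²/11.74 + (26−25.23)²/25.23 + (9−11.52)²/11.52 + (16−14.26)²/14.26 = 1.7411
df = 2

test statistic = 1.741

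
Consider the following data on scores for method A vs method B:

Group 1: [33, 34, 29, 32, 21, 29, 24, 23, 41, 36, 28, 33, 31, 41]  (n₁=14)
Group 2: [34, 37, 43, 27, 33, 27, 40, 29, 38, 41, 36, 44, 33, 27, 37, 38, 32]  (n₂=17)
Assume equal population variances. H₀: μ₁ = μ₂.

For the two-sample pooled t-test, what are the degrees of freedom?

degrees of freedom = 29

df = n₁ + n₂ − 2 = 14 + 17 − 2 = 29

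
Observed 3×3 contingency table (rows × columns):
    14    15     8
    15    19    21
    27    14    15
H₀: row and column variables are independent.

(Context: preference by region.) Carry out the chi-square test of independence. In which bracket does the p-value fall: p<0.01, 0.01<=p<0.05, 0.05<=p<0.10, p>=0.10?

Row totals [37, 55, 56], col totals [56, 48, 44], n=148
χ² = (14−14.00)²/14.00 + (15−12.00)²/12.00 + (8−11.00)²/11.00 + (15−20.81)²/20.81 + (19−17.84)²/17.84 + (21−16.35)²/16.35 + (27−21.19)²/21.19 + (14−18.16)²/18.16 + (15−16.65)²/16.65 = 7.2986
df = 4
p-value (upper-tail) = 0.12092
→ bracket: p>=0.10

p-value bracket: p>=0.10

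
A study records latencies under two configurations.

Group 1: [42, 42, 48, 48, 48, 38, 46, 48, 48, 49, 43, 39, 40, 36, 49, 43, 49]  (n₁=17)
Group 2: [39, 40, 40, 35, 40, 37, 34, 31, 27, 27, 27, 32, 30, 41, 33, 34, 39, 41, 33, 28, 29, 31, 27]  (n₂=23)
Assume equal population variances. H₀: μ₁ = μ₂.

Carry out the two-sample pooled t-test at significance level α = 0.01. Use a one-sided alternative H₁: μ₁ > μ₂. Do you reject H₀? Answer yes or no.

x̄₁=44.471, s₁=4.375, n₁=17
x̄₂=33.696, s₂=5.049, n₂=23
s_p² = [16·4.375² + 22·5.049²]/38 = 22.8185
SE = √(s_p²·(1/17+1/23)) = 1.5279
t = (44.471−33.696)/1.5279 = 7.0523
df = 38
p-value (one-sided, H₁ greater) = 0.00000
At α=0.01: p < α → reject H₀

reject H₀: yes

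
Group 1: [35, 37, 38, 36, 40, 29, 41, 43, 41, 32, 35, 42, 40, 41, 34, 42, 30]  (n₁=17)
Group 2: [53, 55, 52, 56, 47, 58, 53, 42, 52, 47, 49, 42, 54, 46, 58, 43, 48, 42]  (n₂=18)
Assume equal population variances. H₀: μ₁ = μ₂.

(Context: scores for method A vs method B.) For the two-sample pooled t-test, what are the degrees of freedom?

df = n₁ + n₂ − 2 = 17 + 18 − 2 = 33

degrees of freedom = 33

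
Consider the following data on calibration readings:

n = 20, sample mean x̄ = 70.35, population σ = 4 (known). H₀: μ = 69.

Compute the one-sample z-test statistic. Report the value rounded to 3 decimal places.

SE = σ/√n = 4/√20 = 0.8944
z = (x̄−μ₀)/SE = (70.35−69)/0.8944 = 1.5093

test statistic = 1.509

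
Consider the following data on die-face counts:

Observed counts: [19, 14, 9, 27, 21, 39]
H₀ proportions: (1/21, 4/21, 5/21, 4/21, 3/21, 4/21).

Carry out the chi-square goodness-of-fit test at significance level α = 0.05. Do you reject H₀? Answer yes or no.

reject H₀: yes

n = 129; E_i = n·p_i = [6.14, 24.57, 30.71, 24.57, 18.43, 24.57]
χ² = (19−6.14)²/6.14 + (14−24.57)²/24.57 + (9−30.71)²/30.71 + (27−24.57)²/24.57 + (21−18.43)²/18.43 + (39−24.57)²/24.57 = 55.8814
df = 5
p-value (upper-tail) = 0.00000
At α=0.05: p < α → reject H₀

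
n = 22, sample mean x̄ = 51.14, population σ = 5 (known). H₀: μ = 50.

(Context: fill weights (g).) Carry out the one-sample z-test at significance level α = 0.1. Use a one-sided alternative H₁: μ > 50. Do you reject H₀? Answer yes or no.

SE = σ/√n = 5/√22 = 1.0660
z = (x̄−μ₀)/SE = (51.14−50)/1.0660 = 1.0694
p-value (one-sided, H₁ greater) = 0.14244
At α=0.1: p ≥ α → fail to reject H₀

reject H₀: no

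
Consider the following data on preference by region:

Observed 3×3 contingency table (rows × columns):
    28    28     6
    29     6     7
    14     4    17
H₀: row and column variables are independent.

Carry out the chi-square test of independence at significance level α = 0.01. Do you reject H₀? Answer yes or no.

Row totals [62, 42, 35], col totals [71, 38, 30], n=139
χ² = (28−31.67)²/31.67 + (28−16.95)²/16.95 + (6−13.38)²/13.38 + (29−21.45)²/21.45 + (6−11.48)²/11.48 + (7−9.06)²/9.06 + (14−17.88)²/17.88 + (4−9.57)²/9.57 + (17−7.55)²/7.55 = 33.3371
df = 4
p-value (upper-tail) = 0.00000
At α=0.01: p < α → reject H₀

reject H₀: yes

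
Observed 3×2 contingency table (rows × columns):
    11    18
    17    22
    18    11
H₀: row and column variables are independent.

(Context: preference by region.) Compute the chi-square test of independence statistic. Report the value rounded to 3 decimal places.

Row totals [29, 39, 29], col totals [46, 51], n=97
χ² = (11−13.75)²/13.75 + (18−15.25)²/15.25 + (17−18.49)²/18.49 + (22−20.51)²/20.51 + (18−13.75)²/13.75 + (11−15.25)²/15.25 = 3.7726
df = 2

test statistic = 3.773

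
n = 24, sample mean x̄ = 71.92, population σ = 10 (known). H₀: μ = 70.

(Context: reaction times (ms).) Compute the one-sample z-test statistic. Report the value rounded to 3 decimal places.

SE = σ/√n = 10/√24 = 2.0412
z = (x̄−μ₀)/SE = (71.92−70)/2.0412 = 0.9406

test statistic = 0.941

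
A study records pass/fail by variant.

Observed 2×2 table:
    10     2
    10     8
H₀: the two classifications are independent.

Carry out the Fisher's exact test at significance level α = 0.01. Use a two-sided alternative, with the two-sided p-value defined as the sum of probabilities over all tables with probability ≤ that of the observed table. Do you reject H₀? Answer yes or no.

Margins: r₁=12, r₂=18, c₁=20, c₂=10, n=30
p_obs = C(12,10)·C(18,10)/C(30,20); sum pmf over tables with pmf ≤ p_obs
p-value (two-sided) = 0.23527
At α=0.01: p ≥ α → fail to reject H₀

reject H₀: no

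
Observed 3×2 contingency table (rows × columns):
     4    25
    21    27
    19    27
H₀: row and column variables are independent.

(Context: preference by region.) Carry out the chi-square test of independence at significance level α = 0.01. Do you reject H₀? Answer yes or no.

Row totals [29, 48, 46], col totals [44, 79], n=123
χ² = (4−10.37)²/10.37 + (25−18.63)²/18.63 + (21−17.17)²/17.17 + (27−30.83)²/30.83 + (19−16.46)²/16.46 + (27−29.54)²/29.54 = 8.0398
df = 2
p-value (upper-tail) = 0.01795
At α=0.01: p ≥ α → fail to reject H₀

reject H₀: no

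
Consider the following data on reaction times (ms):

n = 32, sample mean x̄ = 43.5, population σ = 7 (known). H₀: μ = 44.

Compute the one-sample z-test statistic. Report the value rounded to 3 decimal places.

test statistic = -0.404

SE = σ/√n = 7/√32 = 1.2374
z = (x̄−μ₀)/SE = (43.5−44)/1.2374 = -0.4041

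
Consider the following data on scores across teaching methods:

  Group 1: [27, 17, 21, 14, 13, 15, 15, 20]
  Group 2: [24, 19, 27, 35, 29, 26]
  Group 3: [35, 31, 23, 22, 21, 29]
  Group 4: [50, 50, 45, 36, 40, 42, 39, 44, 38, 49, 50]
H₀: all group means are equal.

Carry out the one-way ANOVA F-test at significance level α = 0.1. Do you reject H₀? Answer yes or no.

reject H₀: yes

Group means [17.75, 26.67, 26.83, 43.91], grand mean 30.516
SSB = Σnᵢ(x̄ᵢ−x̄)² = 3447.166; SSW = ΣΣ(x−x̄ᵢ)² = 734.576
MSB = 3447.166/3 = 1149.0554; MSW = 734.576/27 = 27.2065
F = MSB/MSW = 42.2346
df = (3, 27)
p-value (upper-tail) = 0.00000
At α=0.1: p < α → reject H₀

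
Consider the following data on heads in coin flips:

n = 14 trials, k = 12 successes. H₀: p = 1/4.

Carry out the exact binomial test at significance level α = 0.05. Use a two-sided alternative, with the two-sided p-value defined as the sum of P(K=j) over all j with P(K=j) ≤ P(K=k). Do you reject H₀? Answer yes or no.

Exact binomial: n=14, k=12, p₀=1/4=0.2500
P(X=j) = C(n,j)·p₀^j·(1−p₀)^(n−j); p = Σ P(X=j) over j with P(X=j) ≤ P(X=12)
p-value (two-sided) = 0.00000
At α=0.05: p < α → reject H₀

reject H₀: yes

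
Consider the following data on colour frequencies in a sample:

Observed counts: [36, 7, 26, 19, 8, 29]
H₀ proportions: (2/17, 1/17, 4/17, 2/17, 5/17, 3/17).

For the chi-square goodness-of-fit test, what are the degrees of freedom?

df = k − 1 = 6 − 1 = 5

degrees of freedom = 5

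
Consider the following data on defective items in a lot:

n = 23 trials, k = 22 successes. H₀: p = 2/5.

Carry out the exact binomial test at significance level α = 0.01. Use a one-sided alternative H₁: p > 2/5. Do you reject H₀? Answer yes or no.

Exact binomial: n=23, k=22, p₀=2/5=0.4000
P(X≥22) from Σ C(n,i)·p₀^i·(1−p₀)^(n−i)
p-value (one-sided, H₁ greater) = 0.00000
At α=0.01: p < α → reject H₀

reject H₀: yes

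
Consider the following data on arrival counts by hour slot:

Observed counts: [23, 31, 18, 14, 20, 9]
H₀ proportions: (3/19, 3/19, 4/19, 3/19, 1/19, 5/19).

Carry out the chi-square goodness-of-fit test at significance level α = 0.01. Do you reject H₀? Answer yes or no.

n = 115; E_i = n·p_i = [18.16, 18.16, 24.21, 18.16, 6.05, 30.26]
χ² = (23−18.16)²/18.16 + (31−18.16)²/18.16 + (18−24.21)²/24.21 + (14−18.16)²/18.16 + (20−6.05)²/6.05 + (9−30.26)²/30.26 = 59.9983
df = 5
p-value (upper-tail) = 0.00000
At α=0.01: p < α → reject H₀

reject H₀: yes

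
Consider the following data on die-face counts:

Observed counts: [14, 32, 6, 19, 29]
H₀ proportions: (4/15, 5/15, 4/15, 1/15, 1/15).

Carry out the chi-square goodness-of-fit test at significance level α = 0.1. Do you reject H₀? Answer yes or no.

n = 100; E_i = n·p_i = [26.67, 33.33, 26.67, 6.67, 6.67]
χ² = (14−26.67)²/26.67 + (32−33.33)²/33.33 + (6−26.67)²/26.67 + (19−6.67)²/6.67 + (29−6.67)²/6.67 = 119.7200
df = 4
p-value (upper-tail) = 0.00000
At α=0.1: p < α → reject H₀

reject H₀: yes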